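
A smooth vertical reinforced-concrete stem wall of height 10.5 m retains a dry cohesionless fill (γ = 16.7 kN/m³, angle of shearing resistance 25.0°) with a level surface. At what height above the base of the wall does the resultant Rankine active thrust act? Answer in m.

K_a = 0.4059.
The pressure distribution is triangular, so the resultant acts at H/3 above the base = 10.5/3 = 3.500 m.

3.50 m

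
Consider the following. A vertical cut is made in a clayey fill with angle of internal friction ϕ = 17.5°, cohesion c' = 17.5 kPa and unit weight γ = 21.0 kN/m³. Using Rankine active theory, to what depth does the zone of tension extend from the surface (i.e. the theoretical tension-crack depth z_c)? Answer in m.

2.27 m

K_a = tan²(45° − 17.5°/2) = 0.5376; √K_a = 0.7332.
The active pressure is zero where K_a γ z = 2c√K_a, so z_c = 2c/(γ√K_a) = 2×17.5/(21.0×0.7332) = 2.273 m.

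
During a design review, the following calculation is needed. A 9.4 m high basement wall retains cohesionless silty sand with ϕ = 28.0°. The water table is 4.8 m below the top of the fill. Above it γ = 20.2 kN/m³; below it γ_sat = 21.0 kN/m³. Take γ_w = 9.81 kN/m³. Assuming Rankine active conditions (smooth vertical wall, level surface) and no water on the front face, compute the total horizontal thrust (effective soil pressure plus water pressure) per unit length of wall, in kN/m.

392 kN/m

K_a = tan²(45° − φ/2) = 0.3610.
γ' = 21.0 − 9.81 = 11.19 kN/m³. Depth below WT = 4.6 m.
σ'_h at WT = K_a γ d_w = 35.01 kPa; at base = 35.01 + K_a γ' × 4.6 = 53.59 kPa.
P₁ (0–4.8 m) = ½×35.01×4.8 = 84.01. P₂ (4.8–9.4 m) = ½(35.01+53.59)×4.6 = 203.8.
P_w = ½ γ_w h₂² = 0.5×9.81×4.6² = 103.8. Total = 84.01+203.8+103.8 = 391.6 kN/m.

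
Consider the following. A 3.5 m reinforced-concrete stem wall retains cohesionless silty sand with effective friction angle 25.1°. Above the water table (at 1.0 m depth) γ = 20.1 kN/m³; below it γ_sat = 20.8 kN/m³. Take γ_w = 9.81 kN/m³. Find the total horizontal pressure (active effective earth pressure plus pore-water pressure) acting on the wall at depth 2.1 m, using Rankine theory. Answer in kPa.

K_a = (1 − sin φ)/(1 + sin φ) = 0.4043.
γ' = 20.8 − 9.81 = 10.99 kN/m³.
Effective vertical stress at 2.1 m: σ'_v = 20.1×1.0 + 10.99×1.10 = 32.19 kPa.
σ'_h = K_a σ'_v = 0.4043 × 32.19 = 13.01 kPa; u = γ_w × 1.10 = 10.79 kPa.
Total σ_h = 13.01 + 10.79 = 23.80 kPa.

23.8 kPa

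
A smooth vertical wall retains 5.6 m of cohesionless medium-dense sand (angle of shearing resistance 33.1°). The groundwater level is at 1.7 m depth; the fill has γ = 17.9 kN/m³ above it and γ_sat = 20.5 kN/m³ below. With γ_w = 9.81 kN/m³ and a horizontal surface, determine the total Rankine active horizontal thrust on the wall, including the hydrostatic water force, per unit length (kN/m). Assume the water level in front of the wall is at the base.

141 kN/m

K_a = tan²(45° − φ/2) = 0.2936.
γ' = 20.5 − 9.81 = 10.69 kN/m³. Depth below WT = 3.9 m.
σ'_h at WT = K_a γ d_w = 8.934 kPa; at base = 8.934 + K_a γ' × 3.9 = 21.17 kPa.
P₁ (0–1.7 m) = ½×8.934×1.7 = 7.593. P₂ (1.7–5.6 m) = ½(8.934+21.17)×3.9 = 58.71.
P_w = ½ γ_w h₂² = 0.5×9.81×3.9² = 74.61. Total = 7.593+58.71+74.61 = 140.9 kN/m.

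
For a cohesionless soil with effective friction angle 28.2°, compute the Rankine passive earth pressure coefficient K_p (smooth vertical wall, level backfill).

K_p = (1 + sin φ)/(1 − sin φ) = tan²(45° + 28.2°/2) = 2.792.

2.79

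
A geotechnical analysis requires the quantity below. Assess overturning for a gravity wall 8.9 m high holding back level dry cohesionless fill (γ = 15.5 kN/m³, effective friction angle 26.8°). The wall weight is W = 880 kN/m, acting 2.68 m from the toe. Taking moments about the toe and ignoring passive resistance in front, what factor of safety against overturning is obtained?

K_a = tan²(45° − 26.8°/2) = 0.3785.
P_a = ½K_aγH² = 0.5×0.3785×15.5×8.9² = 232.3 kN/m, acting at H/3 = 2.967 m above the base.
Overturning moment M_o = P_a × H/3 = 232.3 × 2.967 = 689.3.
Resisting moment M_r = W × 2.68 = 880 × 2.68 = 2358.
FS_overturning = M_r/M_o = 2358/689.3 = 3.422.

3.42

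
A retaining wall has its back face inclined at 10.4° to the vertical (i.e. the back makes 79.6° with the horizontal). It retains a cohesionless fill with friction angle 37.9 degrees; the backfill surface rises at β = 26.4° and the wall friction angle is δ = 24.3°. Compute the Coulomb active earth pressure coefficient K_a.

0.456

K_a = sin²(α+φ) / [sin²α · sin(α−δ) · (1 + √{sin(φ+δ)sin(φ−β) / (sin(α−δ)sin(α+β))})²].
With α = 79.6°, φ = 37.9°, δ = 24.3°, β = 26.4°: K_a = 0.4563.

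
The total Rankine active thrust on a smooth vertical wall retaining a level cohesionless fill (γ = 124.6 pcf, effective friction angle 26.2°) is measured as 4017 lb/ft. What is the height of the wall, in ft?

12.9 ft

K_a = 0.3874. P_a = ½ K_a γ H² ⇒ H = √(2P_a/(K_a γ)).
H = √(2×4017/(0.3874×124.6)) = 12.90 ft.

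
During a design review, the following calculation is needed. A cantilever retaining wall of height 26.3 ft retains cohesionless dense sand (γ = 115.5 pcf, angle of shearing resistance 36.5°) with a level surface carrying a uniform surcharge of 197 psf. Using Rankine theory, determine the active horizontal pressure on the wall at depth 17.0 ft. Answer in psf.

K_a = (1 − sin φ)/(1 + sin φ) = 0.2541.
σ_v = γz + q = 115.5 × 17.0 + 197 = 2160 psf.
σ_h = K_a σ_v = 0.2541 × 2160 = 548.9 psf.

549 psf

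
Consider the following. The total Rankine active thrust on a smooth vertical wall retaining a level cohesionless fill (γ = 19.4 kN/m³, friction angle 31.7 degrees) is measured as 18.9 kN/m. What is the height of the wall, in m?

K_a = 0.3111. P_a = ½ K_a γ H² ⇒ H = √(2P_a/(K_a γ)).
H = √(2×18.9/(0.3111×19.4)) = 2.503 m.

2.50 m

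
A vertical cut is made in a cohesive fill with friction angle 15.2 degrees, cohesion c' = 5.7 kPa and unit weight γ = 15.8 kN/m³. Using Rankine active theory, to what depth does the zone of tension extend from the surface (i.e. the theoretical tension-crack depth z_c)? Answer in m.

0.944 m

K_a = tan²(45° − 15.2°/2) = 0.5845; √K_a = 0.7646.
The active pressure is zero where K_a γ z = 2c√K_a, so z_c = 2c/(γ√K_a) = 2×5.7/(15.8×0.7646) = 0.9437 m.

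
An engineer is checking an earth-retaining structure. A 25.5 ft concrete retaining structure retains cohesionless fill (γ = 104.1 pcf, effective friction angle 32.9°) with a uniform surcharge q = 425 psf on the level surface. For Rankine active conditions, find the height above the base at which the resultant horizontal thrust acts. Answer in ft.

9.53 ft

K_a = 0.2960.
Triangular part P₁ = ½K_aγH² = 10020 at H/3 = 8.500 ft; rectangular part P₂ = K_a q H = 3208 at H/2 = 12.75 ft.
ȳ = (P₁·8.500 + P₂·12.75)/(P₁+P₂) = 9.531 ft.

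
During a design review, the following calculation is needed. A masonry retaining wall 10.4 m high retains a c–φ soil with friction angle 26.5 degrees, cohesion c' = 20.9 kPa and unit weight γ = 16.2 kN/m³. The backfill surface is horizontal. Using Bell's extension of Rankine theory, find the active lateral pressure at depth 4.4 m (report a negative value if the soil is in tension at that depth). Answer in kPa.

1.43 kPa

K_a = (1 − sin φ)/(1 + sin φ) = 0.3829.
σ_a = K_a γ z − 2c√K_a = 0.3829×16.2×4.4 − 2×20.9×0.6188 = 1.429 kPa.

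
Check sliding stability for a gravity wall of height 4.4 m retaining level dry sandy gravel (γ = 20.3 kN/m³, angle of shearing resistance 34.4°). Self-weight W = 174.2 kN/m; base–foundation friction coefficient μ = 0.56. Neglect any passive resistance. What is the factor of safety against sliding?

1.79

K_a = tan²(45° − 34.4°/2) = 0.2780.
P_a = ½K_aγH² = 0.5×0.2780×20.3×4.4² = 54.62 kN/m, acting at H/3 = 1.467 m above the base.
FS_sliding = μW / P_a = 0.56×174.2 / 54.62 = 1.786.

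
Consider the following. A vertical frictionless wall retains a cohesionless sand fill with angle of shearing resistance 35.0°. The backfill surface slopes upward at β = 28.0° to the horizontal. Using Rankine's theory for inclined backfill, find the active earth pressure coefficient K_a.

K_a = cos β · (cos β − √(cos²β − cos²φ)) / (cos β + √(cos²β − cos²φ)).
cos β = 0.8829, cos φ = 0.8192, √(cos²β − cos²φ) = 0.3295.
K_a = 0.8829 × (0.8829 − 0.3295)/(0.8829 + 0.3295) = 0.4030.

0.403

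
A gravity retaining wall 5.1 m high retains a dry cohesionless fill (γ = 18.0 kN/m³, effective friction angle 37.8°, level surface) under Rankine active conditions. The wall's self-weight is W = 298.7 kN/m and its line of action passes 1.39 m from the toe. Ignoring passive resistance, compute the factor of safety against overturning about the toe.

4.35

K_a = tan²(45° − 37.8°/2) = 0.2400.
P_a = ½K_aγH² = 0.5×0.2400×18.0×5.1² = 56.18 kN/m, acting at H/3 = 1.700 m above the base.
Overturning moment M_o = P_a × H/3 = 56.18 × 1.700 = 95.51.
Resisting moment M_r = W × 1.39 = 298.7 × 1.39 = 415.2.
FS_overturning = M_r/M_o = 415.2/95.51 = 4.347.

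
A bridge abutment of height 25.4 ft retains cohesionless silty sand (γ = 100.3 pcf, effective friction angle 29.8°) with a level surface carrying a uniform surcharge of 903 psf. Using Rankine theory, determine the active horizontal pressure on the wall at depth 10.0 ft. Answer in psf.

640 psf

K_a = (1 − sin φ)/(1 + sin φ) = 0.3360.
σ_v = γz + q = 100.3 × 10.0 + 903 = 1906 psf.
σ_h = K_a σ_v = 0.3360 × 1906 = 640.5 psf.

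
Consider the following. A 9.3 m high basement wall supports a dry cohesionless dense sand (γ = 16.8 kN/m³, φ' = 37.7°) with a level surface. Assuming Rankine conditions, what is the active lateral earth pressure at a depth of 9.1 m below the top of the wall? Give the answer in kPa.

K_a = (1 − sin φ)/(1 + sin φ) = 0.2411.
σ_h = K_a γ z = 0.2411 × 16.8 × 9.1 = 36.85 kPa.

36.9 kPa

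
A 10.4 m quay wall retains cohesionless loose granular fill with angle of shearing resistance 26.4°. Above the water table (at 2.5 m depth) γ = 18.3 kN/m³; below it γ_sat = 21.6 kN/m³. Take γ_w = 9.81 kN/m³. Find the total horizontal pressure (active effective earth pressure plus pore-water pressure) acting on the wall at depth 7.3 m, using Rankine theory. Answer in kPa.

86.4 kPa

K_a = (1 − sin φ)/(1 + sin φ) = 0.3844.
γ' = 21.6 − 9.81 = 11.79 kN/m³.
Effective vertical stress at 7.3 m: σ'_v = 18.3×2.5 + 11.79×4.80 = 102.3 kPa.
σ'_h = K_a σ'_v = 0.3844 × 102.3 = 39.34 kPa; u = γ_w × 4.80 = 47.09 kPa.
Total σ_h = 39.34 + 47.09 = 86.43 kPa.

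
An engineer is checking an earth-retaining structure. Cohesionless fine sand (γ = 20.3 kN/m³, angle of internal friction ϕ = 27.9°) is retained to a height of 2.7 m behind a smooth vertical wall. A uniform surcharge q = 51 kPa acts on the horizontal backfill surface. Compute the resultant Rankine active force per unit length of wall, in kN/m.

K_a = tan²(45° − φ/2) = 0.3625.
Soil triangle: ½ K_a γ H² = 0.5×0.3625×20.3×2.7² = 26.82 kN/m.
Surcharge rectangle: K_a q H = 0.3625×51×2.7 = 49.91 kN/m.
Total = 26.82 + 49.91 = 76.73 kN/m.

76.7 kN/m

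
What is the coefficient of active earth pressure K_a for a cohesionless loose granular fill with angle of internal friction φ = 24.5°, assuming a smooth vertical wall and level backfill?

K_a = (1 − sin φ)/(1 + sin φ) = (1 − sin 24.5°)/(1 + sin 24.5°) = 0.4137.

0.414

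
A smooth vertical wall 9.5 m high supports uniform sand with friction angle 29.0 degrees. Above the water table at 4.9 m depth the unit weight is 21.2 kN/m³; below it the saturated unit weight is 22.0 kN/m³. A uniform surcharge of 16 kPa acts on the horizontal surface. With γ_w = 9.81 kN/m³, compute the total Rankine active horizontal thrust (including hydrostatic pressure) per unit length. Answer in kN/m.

K_a = tan²(45° − φ/2) = 0.3470.
γ' = 22.0 − 9.81 = 12.19 kN/m³. h₂ = H − d_w = 4.6 m.
σ'_h: at surface K_a·q = 5.552; at WT K_a(q+γd_w) = 41.60; at base K_a(q+γd_w+γ'h₂) = 61.05 kPa.
P₁ = ½(5.552+41.60)×4.9 = 115.5; P₂ = ½(41.60+61.05)×4.6 = 236.1; P_w = ½γ_w h₂² = 103.8.
Total = 115.5+236.1+103.8 = 455.4 kN/m.

455 kN/m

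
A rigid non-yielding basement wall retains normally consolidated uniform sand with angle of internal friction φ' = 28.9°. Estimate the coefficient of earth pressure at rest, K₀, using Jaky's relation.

K₀ = 1 − sin φ' = 1 − sin 28.9° = 0.5167.

0.517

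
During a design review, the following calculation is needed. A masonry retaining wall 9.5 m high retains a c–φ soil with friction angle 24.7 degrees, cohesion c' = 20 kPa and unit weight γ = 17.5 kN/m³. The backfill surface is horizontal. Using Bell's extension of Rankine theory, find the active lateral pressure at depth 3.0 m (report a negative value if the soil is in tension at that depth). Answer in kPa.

-4.08 kPa

K_a = (1 − sin φ)/(1 + sin φ) = 0.4106.
σ_a = K_a γ z − 2c√K_a = 0.4106×17.5×3.0 − 2×20×0.6408 = -4.075 kPa.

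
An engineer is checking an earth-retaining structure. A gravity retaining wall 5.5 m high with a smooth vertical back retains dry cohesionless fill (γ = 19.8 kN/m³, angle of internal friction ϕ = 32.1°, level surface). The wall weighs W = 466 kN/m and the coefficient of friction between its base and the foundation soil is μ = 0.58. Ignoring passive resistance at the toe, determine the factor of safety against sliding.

K_a = tan²(45° − 32.1°/2) = 0.3060.
P_a = ½K_aγH² = 0.5×0.3060×19.8×5.5² = 91.64 kN/m, acting at H/3 = 1.833 m above the base.
FS_sliding = μW / P_a = 0.58×466 / 91.64 = 2.949.

2.95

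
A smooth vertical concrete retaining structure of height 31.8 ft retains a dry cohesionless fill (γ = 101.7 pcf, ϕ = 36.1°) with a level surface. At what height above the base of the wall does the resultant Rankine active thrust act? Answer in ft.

K_a = 0.2585.
The pressure distribution is triangular, so the resultant acts at H/3 above the base = 31.8/3 = 10.60 ft.

10.6 ft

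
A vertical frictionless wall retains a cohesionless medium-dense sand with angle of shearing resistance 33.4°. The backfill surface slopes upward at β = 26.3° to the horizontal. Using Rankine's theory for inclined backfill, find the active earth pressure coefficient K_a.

K_a = cos β · (cos β − √(cos²β − cos²φ)) / (cos β + √(cos²β − cos²φ)).
cos β = 0.8965, cos φ = 0.8348, √(cos²β − cos²φ) = 0.3267.
K_a = 0.8965 × (0.8965 − 0.3267)/(0.8965 + 0.3267) = 0.4176.

0.418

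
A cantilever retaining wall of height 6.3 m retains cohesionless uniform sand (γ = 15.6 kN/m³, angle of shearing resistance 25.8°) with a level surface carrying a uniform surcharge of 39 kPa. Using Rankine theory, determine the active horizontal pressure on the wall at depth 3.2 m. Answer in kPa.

K_a = (1 − sin φ)/(1 + sin φ) = 0.3935.
σ_v = γz + q = 15.6 × 3.2 + 39 = 88.92 kPa.
σ_h = K_a σ_v = 0.3935 × 88.92 = 34.99 kPa.

35.0 kPa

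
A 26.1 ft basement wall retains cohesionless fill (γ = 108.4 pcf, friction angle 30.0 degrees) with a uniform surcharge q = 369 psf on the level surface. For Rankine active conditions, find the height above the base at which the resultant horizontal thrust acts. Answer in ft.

9.60 ft

K_a = 0.3333.
Triangular part P₁ = ½K_aγH² = 12310 at H/3 = 8.700 ft; rectangular part P₂ = K_a q H = 3210 at H/2 = 13.05 ft.
ȳ = (P₁·8.700 + P₂·13.05)/(P₁+P₂) = 9.600 ft.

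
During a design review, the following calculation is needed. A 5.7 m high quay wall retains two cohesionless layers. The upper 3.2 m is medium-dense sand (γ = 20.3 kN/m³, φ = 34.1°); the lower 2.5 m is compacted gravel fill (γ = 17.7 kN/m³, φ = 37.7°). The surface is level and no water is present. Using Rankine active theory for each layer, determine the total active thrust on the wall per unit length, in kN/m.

K_a1 = tan²(45°−34.1°/2) = 0.2815; K_a2 = tan²(45°−37.7°/2) = 0.2411.
Layer 1: σ at base = K_a1 γ₁ h₁ = 18.29 kPa; P₁ = ½×18.29×3.2 = 29.26.
Layer 2: σ_v at top = γ₁h₁ = 64.96; σ_h top = K_a2×64.96 = 15.66; σ_h base = K_a2×(64.96+17.7×2.5) = 26.33.
P₂ = ½(15.66+26.33)×2.5 = 52.48. Total P_a = 29.26+52.48 = 81.74 kN/m.

81.7 kN/m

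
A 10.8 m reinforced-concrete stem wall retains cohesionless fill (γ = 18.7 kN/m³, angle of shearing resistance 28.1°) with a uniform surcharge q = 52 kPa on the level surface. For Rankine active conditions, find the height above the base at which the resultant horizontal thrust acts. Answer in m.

K_a = 0.3596.
Triangular part P₁ = ½K_aγH² = 392.2 at H/3 = 3.600 m; rectangular part P₂ = K_a q H = 202.0 at H/2 = 5.400 m.
ȳ = (P₁·3.600 + P₂·5.400)/(P₁+P₂) = 4.212 m.

4.21 m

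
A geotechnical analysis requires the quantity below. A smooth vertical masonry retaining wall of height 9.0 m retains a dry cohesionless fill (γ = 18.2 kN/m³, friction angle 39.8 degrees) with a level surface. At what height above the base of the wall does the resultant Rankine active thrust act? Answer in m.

K_a = 0.2194.
The pressure distribution is triangular, so the resultant acts at H/3 above the base = 9.0/3 = 3.000 m.

3.00 m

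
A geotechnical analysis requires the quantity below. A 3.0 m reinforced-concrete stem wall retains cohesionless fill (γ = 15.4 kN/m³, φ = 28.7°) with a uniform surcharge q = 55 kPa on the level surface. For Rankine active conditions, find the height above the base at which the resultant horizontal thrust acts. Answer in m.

K_a = 0.3511.
Triangular part P₁ = ½K_aγH² = 24.33 at H/3 = 1.000 m; rectangular part P₂ = K_a q H = 57.94 at H/2 = 1.500 m.
ȳ = (P₁·1.000 + P₂·1.500)/(P₁+P₂) = 1.352 m.

1.35 m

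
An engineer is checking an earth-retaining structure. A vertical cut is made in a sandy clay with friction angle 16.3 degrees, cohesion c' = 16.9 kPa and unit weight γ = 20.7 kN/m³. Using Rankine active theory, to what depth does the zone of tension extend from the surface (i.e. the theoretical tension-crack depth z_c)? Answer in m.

2.18 m

K_a = tan²(45° − 16.3°/2) = 0.5617; √K_a = 0.7495.
The active pressure is zero where K_a γ z = 2c√K_a, so z_c = 2c/(γ√K_a) = 2×16.9/(20.7×0.7495) = 2.179 m.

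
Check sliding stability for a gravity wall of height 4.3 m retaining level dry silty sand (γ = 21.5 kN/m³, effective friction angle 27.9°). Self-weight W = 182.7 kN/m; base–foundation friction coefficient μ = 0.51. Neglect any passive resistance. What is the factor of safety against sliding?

K_a = tan²(45° − 27.9°/2) = 0.3625.
P_a = ½K_aγH² = 0.5×0.3625×21.5×4.3² = 72.05 kN/m, acting at H/3 = 1.433 m above the base.
FS_sliding = μW / P_a = 0.51×182.7 / 72.05 = 1.293.

1.29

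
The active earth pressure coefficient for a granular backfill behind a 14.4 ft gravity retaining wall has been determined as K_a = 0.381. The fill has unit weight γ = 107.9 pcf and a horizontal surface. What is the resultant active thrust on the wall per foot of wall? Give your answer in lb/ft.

P = ½ K_a γ H² = 0.5 × 0.381 × 107.9 × 14.4² = 4262 lb/ft.

4260 lb/ft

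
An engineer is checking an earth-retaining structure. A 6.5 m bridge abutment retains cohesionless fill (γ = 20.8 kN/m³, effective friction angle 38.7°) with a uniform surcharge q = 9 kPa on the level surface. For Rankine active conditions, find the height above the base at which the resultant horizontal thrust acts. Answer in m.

2.29 m

K_a = 0.2306.
Triangular part P₁ = ½K_aγH² = 101.3 at H/3 = 2.167 m; rectangular part P₂ = K_a q H = 13.49 at H/2 = 3.250 m.
ȳ = (P₁·2.167 + P₂·3.250)/(P₁+P₂) = 2.294 m.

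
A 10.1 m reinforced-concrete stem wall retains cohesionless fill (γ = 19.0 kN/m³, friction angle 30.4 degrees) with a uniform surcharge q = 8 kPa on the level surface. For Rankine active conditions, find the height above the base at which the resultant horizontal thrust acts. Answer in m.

3.50 m

K_a = 0.3280.
Triangular part P₁ = ½K_aγH² = 317.9 at H/3 = 3.367 m; rectangular part P₂ = K_a q H = 26.50 at H/2 = 5.050 m.
ȳ = (P₁·3.367 + P₂·5.050)/(P₁+P₂) = 3.496 m.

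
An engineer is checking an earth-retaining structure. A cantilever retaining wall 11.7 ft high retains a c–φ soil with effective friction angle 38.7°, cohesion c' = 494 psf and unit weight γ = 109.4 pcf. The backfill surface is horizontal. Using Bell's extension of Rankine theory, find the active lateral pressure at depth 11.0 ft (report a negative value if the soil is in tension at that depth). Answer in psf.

K_a = (1 − sin φ)/(1 + sin φ) = 0.2306.
σ_a = K_a γ z − 2c√K_a = 0.2306×109.4×11.0 − 2×494×0.4802 = -196.9 psf.

-197 psf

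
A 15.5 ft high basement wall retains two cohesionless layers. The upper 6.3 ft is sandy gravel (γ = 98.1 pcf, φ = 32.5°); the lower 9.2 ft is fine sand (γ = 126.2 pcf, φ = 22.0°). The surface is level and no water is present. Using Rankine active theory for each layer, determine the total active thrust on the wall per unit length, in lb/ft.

K_a1 = tan²(45°−32.5°/2) = 0.3010; K_a2 = tan²(45°−22.0°/2) = 0.4550.
Layer 1: σ at base = K_a1 γ₁ h₁ = 186.0 psf; P₁ = ½×186.0×6.3 = 586.0.
Layer 2: σ_v at top = γ₁h₁ = 618.0; σ_h top = K_a2×618.0 = 281.2; σ_h base = K_a2×(618.0+126.2×9.2) = 809.4.
P₂ = ½(281.2+809.4)×9.2 = 5017. Total P_a = 586.0+5017 = 5603 lb/ft.

5600 lb/ft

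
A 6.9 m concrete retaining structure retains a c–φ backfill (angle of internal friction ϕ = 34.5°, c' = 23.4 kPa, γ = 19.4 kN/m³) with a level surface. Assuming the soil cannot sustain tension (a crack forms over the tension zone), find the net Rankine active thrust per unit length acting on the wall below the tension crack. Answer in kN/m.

K_a = 0.2768; √K_a = 0.5261.
Tension-crack depth z_c = 2c/(γ√K_a) = 2×23.4/(19.4×0.5261) = 4.585 m.
σ_a at base = K_a γ H − 2c√K_a = 0.2768×19.4×6.9 − 2×23.4×0.5261 = 12.43 kPa.
P_a = ½ × 12.43 × (H − z_c) = 0.5×12.43×2.315 = 14.39 kN/m.

14.4 kN/m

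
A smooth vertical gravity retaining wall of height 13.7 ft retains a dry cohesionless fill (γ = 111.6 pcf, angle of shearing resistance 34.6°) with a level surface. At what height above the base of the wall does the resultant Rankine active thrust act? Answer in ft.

4.57 ft

K_a = 0.2756.
The pressure distribution is triangular, so the resultant acts at H/3 above the base = 13.7/3 = 4.567 ft.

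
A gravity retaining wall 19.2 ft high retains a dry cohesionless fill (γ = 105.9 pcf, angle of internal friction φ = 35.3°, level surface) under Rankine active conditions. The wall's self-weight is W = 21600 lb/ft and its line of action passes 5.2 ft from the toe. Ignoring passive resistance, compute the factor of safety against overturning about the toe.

3.36

K_a = tan²(45° − 35.3°/2) = 0.2675.
P_a = ½K_aγH² = 0.5×0.2675×105.9×19.2² = 5222 lb/ft, acting at H/3 = 6.400 ft above the base.
Overturning moment M_o = P_a × H/3 = 5222 × 6.400 = 33420.
Resisting moment M_r = W × 5.2 = 21600 × 5.2 = 112300.
FS_overturning = M_r/M_o = 112300/33420 = 3.361.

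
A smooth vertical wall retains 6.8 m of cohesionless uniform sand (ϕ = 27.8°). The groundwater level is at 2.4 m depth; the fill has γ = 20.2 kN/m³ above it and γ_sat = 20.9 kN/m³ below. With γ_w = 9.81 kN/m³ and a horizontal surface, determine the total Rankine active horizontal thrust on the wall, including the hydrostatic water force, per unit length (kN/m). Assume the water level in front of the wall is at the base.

K_a = tan²(45° − φ/2) = 0.3639.
γ' = 20.9 − 9.81 = 11.09 kN/m³. Depth below WT = 4.4 m.
σ'_h at WT = K_a γ d_w = 17.64 kPa; at base = 17.64 + K_a γ' × 4.4 = 35.40 kPa.
P₁ (0–2.4 m) = ½×17.64×2.4 = 21.17. P₂ (2.4–6.8 m) = ½(17.64+35.40)×4.4 = 116.7.
P_w = ½ γ_w h₂² = 0.5×9.81×4.4² = 94.96. Total = 21.17+116.7+94.96 = 232.8 kN/m.

233 kN/m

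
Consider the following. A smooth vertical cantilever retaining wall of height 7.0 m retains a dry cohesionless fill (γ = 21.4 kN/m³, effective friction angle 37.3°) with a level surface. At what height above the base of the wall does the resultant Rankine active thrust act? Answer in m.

2.33 m

K_a = 0.2453.
The pressure distribution is triangular, so the resultant acts at H/3 above the base = 7.0/3 = 2.333 m.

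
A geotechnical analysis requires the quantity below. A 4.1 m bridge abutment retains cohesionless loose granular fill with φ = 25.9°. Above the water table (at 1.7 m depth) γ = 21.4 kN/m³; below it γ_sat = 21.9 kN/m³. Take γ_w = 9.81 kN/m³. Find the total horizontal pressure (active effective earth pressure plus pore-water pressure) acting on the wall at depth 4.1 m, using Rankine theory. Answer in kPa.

K_a = (1 − sin φ)/(1 + sin φ) = 0.3920.
γ' = 21.9 − 9.81 = 12.09 kN/m³.
Effective vertical stress at 4.1 m: σ'_v = 21.4×1.7 + 12.09×2.40 = 65.40 kPa.
σ'_h = K_a σ'_v = 0.3920 × 65.40 = 25.63 kPa; u = γ_w × 2.40 = 23.54 kPa.
Total σ_h = 25.63 + 23.54 = 49.18 kPa.

49.2 kPa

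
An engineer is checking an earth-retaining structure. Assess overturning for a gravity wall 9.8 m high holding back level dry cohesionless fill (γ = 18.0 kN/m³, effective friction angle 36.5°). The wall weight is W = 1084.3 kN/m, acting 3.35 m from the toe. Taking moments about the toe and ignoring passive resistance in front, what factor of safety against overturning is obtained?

K_a = tan²(45° − 36.5°/2) = 0.2541.
P_a = ½K_aγH² = 0.5×0.2541×18.0×9.8² = 219.6 kN/m, acting at H/3 = 3.267 m above the base.
Overturning moment M_o = P_a × H/3 = 219.6 × 3.267 = 717.4.
Resisting moment M_r = W × 3.35 = 1084.3 × 3.35 = 3632.
FS_overturning = M_r/M_o = 3632/717.4 = 5.064.

5.06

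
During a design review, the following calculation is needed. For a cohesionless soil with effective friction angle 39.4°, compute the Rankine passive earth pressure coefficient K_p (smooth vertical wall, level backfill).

4.48

K_p = (1 + sin φ)/(1 − sin φ) = tan²(45° + 39.4°/2) = 4.475.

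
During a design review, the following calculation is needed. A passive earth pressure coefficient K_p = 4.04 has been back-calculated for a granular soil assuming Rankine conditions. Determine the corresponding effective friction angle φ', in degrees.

37.1°

K_p = (1+sin φ)/(1−sin φ) ⇒ sin φ = (K_p − 1)/(K_p + 1) = 0.6032.
φ = arcsin(0.6032) = 37.10°.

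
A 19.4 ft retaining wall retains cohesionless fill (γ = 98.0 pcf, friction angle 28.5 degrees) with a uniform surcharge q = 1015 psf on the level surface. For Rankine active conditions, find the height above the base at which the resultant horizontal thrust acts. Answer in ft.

8.14 ft

K_a = 0.3540.
Triangular part P₁ = ½K_aγH² = 6527 at H/3 = 6.467 ft; rectangular part P₂ = K_a q H = 6970 at H/2 = 9.700 ft.
ȳ = (P₁·6.467 + P₂·9.700)/(P₁+P₂) = 8.136 ft.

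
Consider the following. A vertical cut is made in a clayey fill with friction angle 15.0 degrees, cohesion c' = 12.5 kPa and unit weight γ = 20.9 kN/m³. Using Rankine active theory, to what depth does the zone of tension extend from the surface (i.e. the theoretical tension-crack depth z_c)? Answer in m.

1.56 m

K_a = tan²(45° − 15.0°/2) = 0.5888; √K_a = 0.7673.
The active pressure is zero where K_a γ z = 2c√K_a, so z_c = 2c/(γ√K_a) = 2×12.5/(20.9×0.7673) = 1.559 m.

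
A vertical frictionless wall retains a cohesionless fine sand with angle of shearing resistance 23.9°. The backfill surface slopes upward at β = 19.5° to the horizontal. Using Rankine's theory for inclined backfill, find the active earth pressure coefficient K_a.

0.573

K_a = cos β · (cos β − √(cos²β − cos²φ)) / (cos β + √(cos²β − cos²φ)).
cos β = 0.9426, cos φ = 0.9143, √(cos²β − cos²φ) = 0.2296.
K_a = 0.9426 × (0.9426 − 0.2296)/(0.9426 + 0.2296) = 0.5734.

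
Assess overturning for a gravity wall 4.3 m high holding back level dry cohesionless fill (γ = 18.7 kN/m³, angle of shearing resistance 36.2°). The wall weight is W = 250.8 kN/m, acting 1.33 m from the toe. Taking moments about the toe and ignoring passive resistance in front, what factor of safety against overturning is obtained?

5.23

K_a = tan²(45° − 36.2°/2) = 0.2574.
P_a = ½K_aγH² = 0.5×0.2574×18.7×4.3² = 44.50 kN/m, acting at H/3 = 1.433 m above the base.
Overturning moment M_o = P_a × H/3 = 44.50 × 1.433 = 63.78.
Resisting moment M_r = W × 1.33 = 250.8 × 1.33 = 333.6.
FS_overturning = M_r/M_o = 333.6/63.78 = 5.230.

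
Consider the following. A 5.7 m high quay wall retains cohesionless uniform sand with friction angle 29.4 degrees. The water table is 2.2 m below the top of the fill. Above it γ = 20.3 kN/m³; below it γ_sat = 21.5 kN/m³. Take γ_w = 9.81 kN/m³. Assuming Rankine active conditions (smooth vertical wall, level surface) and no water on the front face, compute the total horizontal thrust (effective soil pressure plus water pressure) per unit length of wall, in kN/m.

K_a = tan²(45° − φ/2) = 0.3415.
γ' = 21.5 − 9.81 = 11.69 kN/m³. Depth below WT = 3.5 m.
σ'_h at WT = K_a γ d_w = 15.25 kPa; at base = 15.25 + K_a γ' × 3.5 = 29.22 kPa.
P₁ (0–2.2 m) = ½×15.25×2.2 = 16.77. P₂ (2.2–5.7 m) = ½(15.25+29.22)×3.5 = 77.82.
P_w = ½ γ_w h₂² = 0.5×9.81×3.5² = 60.09. Total = 16.77+77.82+60.09 = 154.7 kN/m.

155 kN/m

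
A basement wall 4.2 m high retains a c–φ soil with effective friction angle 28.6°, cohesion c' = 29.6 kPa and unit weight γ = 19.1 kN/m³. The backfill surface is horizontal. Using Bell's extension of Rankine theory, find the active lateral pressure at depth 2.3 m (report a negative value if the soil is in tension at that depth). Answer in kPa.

K_a = (1 − sin φ)/(1 + sin φ) = 0.3525.
σ_a = K_a γ z − 2c√K_a = 0.3525×19.1×2.3 − 2×29.6×0.5938 = -19.66 kPa.

-19.7 kPa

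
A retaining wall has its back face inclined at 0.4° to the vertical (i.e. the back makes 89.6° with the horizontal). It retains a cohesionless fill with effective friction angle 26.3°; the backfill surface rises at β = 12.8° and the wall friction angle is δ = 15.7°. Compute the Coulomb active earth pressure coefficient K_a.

0.425

K_a = sin²(α+φ) / [sin²α · sin(α−δ) · (1 + √{sin(φ+δ)sin(φ−β) / (sin(α−δ)sin(α+β))})²].
With α = 89.6°, φ = 26.3°, δ = 15.7°, β = 12.8°: K_a = 0.4249.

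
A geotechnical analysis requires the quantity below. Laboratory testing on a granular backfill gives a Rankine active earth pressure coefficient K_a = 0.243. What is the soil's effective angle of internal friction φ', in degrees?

37.5°

K_a = tan²(45° − φ/2) ⇒ 45° − φ/2 = arctan(√0.243) = 26.24°.
φ = 2(45° − 26.24°) = 37.52°.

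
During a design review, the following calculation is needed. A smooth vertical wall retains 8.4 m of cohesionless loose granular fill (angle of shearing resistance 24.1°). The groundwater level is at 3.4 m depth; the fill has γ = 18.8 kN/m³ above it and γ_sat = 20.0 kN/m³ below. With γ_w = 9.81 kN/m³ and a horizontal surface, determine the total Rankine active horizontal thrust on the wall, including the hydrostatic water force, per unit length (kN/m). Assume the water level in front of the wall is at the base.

356 kN/m

K_a = tan²(45° − φ/2) = 0.4201.
γ' = 20.0 − 9.81 = 10.19 kN/m³. Depth below WT = 5.0 m.
σ'_h at WT = K_a γ d_w = 26.85 kPa; at base = 26.85 + K_a γ' × 5.0 = 48.26 kPa.
P₁ (0–3.4 m) = ½×26.85×3.4 = 45.65. P₂ (3.4–8.4 m) = ½(26.85+48.26)×5.0 = 187.8.
P_w = ½ γ_w h₂² = 0.5×9.81×5.0² = 122.6. Total = 45.65+187.8+122.6 = 356.1 kN/m.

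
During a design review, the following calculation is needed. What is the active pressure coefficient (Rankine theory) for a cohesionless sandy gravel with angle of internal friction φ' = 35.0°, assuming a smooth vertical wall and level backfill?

0.271

K_a = tan²(45° − φ/2) = tan²(27.50°) = 0.2710.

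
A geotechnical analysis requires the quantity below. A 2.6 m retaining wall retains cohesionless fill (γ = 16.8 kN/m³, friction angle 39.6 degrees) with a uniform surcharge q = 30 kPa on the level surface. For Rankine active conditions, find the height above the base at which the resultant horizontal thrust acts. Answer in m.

1.12 m

K_a = 0.2214.
Triangular part P₁ = ½K_aγH² = 12.57 at H/3 = 0.8667 m; rectangular part P₂ = K_a q H = 17.27 at H/2 = 1.300 m.
ȳ = (P₁·0.8667 + P₂·1.300)/(P₁+P₂) = 1.117 m.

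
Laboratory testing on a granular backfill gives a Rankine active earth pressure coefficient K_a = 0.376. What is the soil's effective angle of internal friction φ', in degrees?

K_a = tan²(45° − φ/2) ⇒ 45° − φ/2 = arctan(√0.376) = 31.52°.
φ = 2(45° − 31.52°) = 26.97°.

27.0°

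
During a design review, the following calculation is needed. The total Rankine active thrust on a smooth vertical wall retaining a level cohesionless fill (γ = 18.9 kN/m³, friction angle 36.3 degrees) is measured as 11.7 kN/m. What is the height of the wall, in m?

2.20 m

K_a = 0.2563. P_a = ½ K_a γ H² ⇒ H = √(2P_a/(K_a γ)).
H = √(2×11.7/(0.2563×18.9)) = 2.198 m.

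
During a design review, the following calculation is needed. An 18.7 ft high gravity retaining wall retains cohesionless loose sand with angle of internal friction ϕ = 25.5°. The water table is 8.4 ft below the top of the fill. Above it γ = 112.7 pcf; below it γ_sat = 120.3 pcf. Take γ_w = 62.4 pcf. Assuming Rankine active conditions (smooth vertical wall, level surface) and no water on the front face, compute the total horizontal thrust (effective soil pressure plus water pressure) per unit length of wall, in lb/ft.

K_a = tan²(45° − φ/2) = 0.3981.
γ' = 120.3 − 62.4 = 57.90 pcf. Depth below WT = 10.3 ft.
σ'_h at WT = K_a γ d_w = 376.9 psf; at base = 376.9 + K_a γ' × 10.3 = 614.3 psf.
P₁ (0–8.4 ft) = ½×376.9×8.4 = 1583. P₂ (8.4–18.7 ft) = ½(376.9+614.3)×10.3 = 5105.
P_w = ½ γ_w h₂² = 0.5×62.4×10.3² = 3310. Total = 1583+5105+3310 = 9997 lb/ft.

10000 lb/ft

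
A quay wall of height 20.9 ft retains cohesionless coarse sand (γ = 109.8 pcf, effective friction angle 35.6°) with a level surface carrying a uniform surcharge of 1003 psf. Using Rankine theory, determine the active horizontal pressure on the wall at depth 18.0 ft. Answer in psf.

K_a = (1 − sin φ)/(1 + sin φ) = 0.2641.
σ_v = γz + q = 109.8 × 18.0 + 1003 = 2979 psf.
σ_h = K_a σ_v = 0.2641 × 2979 = 786.9 psf.

787 psf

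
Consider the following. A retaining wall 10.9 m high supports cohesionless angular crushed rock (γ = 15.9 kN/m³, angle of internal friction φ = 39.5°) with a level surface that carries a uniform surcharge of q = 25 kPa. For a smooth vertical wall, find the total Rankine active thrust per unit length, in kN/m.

271 kN/m

K_a = tan²(45° − φ/2) = 0.2224.
Soil triangle: ½ K_a γ H² = 0.5×0.2224×15.9×10.9² = 210.1 kN/m.
Surcharge rectangle: K_a q H = 0.2224×25×10.9 = 60.61 kN/m.
Total = 210.1 + 60.61 = 270.7 kN/m.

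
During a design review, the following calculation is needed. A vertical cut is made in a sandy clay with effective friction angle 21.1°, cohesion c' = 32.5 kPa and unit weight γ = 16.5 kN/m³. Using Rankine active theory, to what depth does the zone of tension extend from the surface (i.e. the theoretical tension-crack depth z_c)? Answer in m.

5.74 m

K_a = tan²(45° − 21.1°/2) = 0.4706; √K_a = 0.6860.
The active pressure is zero where K_a γ z = 2c√K_a, so z_c = 2c/(γ√K_a) = 2×32.5/(16.5×0.6860) = 5.743 m.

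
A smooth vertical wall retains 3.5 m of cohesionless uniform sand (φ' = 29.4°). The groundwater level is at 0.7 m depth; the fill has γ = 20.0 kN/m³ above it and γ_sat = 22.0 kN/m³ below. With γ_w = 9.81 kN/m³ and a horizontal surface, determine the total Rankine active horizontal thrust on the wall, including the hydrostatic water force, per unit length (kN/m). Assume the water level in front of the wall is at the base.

69.8 kN/m

K_a = tan²(45° − φ/2) = 0.3415.
γ' = 22.0 − 9.81 = 12.19 kN/m³. Depth below WT = 2.8 m.
σ'_h at WT = K_a γ d_w = 4.781 kPa; at base = 4.781 + K_a γ' × 2.8 = 16.44 kPa.
P₁ (0–0.7 m) = ½×4.781×0.7 = 1.673. P₂ (0.7–3.5 m) = ½(4.781+16.44)×2.8 = 29.70.
P_w = ½ γ_w h₂² = 0.5×9.81×2.8² = 38.46. Total = 1.673+29.70+38.46 = 69.83 kN/m.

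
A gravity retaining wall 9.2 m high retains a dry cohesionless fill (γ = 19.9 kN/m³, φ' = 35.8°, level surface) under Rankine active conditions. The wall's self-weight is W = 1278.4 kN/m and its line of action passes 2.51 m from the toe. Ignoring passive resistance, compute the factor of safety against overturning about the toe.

4.74

K_a = tan²(45° − 35.8°/2) = 0.2619.
P_a = ½K_aγH² = 0.5×0.2619×19.9×9.2² = 220.5 kN/m, acting at H/3 = 3.067 m above the base.
Overturning moment M_o = P_a × H/3 = 220.5 × 3.067 = 676.3.
Resisting moment M_r = W × 2.51 = 1278.4 × 2.51 = 3209.
FS_overturning = M_r/M_o = 3209/676.3 = 4.745.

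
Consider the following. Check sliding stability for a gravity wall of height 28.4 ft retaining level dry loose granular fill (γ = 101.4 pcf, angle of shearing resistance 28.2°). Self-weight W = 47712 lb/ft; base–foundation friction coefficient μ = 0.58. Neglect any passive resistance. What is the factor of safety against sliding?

1.89

K_a = tan²(45° − 28.2°/2) = 0.3582.
P_a = ½K_aγH² = 0.5×0.3582×101.4×28.4² = 14650 lb/ft, acting at H/3 = 9.467 ft above the base.
FS_sliding = μW / P_a = 0.58×47712 / 14650 = 1.889.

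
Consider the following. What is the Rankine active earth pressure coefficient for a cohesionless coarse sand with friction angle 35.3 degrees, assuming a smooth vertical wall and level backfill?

0.268

K_a = (1 − sin φ)/(1 + sin φ) = (1 − sin 35.3°)/(1 + sin 35.3°) = 0.2675.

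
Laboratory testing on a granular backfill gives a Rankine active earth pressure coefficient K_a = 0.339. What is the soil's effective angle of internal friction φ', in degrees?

29.6°

K_a = tan²(45° − φ/2) ⇒ 45° − φ/2 = arctan(√0.339) = 30.21°.
φ = 2(45° − 30.21°) = 29.58°.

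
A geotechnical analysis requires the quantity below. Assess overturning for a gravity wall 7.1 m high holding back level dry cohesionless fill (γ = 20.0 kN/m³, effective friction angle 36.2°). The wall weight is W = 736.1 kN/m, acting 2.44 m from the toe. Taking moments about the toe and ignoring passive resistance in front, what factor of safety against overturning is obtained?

5.85

K_a = tan²(45° − 36.2°/2) = 0.2574.
P_a = ½K_aγH² = 0.5×0.2574×20.0×7.1² = 129.7 kN/m, acting at H/3 = 2.367 m above the base.
Overturning moment M_o = P_a × H/3 = 129.7 × 2.367 = 307.1.
Resisting moment M_r = W × 2.44 = 736.1 × 2.44 = 1796.
FS_overturning = M_r/M_o = 1796/307.1 = 5.849.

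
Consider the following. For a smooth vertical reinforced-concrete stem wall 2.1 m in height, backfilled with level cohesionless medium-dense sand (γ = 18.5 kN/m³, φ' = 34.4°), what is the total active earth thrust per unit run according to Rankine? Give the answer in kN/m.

K_a = tan²(45° − φ/2) = 0.2780.
P_a = ½ K_a γ H² = 0.5 × 0.2780 × 18.5 × 2.1² = 11.34 kN/m.

11.3 kN/m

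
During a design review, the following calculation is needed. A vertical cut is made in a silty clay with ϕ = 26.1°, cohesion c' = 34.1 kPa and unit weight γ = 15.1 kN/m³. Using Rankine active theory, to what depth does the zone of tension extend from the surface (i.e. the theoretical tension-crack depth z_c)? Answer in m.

7.24 m

K_a = tan²(45° − 26.1°/2) = 0.3889; √K_a = 0.6237.
The active pressure is zero where K_a γ z = 2c√K_a, so z_c = 2c/(γ√K_a) = 2×34.1/(15.1×0.6237) = 7.242 m.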